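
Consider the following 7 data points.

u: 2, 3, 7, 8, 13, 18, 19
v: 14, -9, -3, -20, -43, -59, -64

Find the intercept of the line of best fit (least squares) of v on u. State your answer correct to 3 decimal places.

15.750

n = 7, Σx = 70, Σy = -184, Σxy = -3017, Σx² = 980
Sxx = Σx² − (Σx)²/n = 980 − 700 = 280
Sxy = Σxy − (Σx)(Σy)/n = -3017 − (-1840) = -1177
b = Sxy/Sxx = -1177/280 = -4.203571
a = ȳ − b·x̄ = -26.285714 − (-4.203571)·10 = 15.75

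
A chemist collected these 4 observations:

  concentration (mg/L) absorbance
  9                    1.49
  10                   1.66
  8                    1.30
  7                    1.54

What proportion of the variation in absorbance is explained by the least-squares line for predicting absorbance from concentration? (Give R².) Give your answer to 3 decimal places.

n = 4, Σx = 34, Σy = 5.99, Σxy = 51.19, Σx² = 294, Σy² = 9.0373
Sxx = Σx² − (Σx)²/n = 294 − 289 = 5
Sxy = Σxy − (Σx)(Σy)/n = 51.19 − 50.915 = 0.275
Syy = Σy² − (Σy)²/n = 9.0373 − 8.970025 = 0.067275
R² = Sxy²/(Sxx·Syy) = (0.275)²/(5·0.067275) = 0.224823

0.225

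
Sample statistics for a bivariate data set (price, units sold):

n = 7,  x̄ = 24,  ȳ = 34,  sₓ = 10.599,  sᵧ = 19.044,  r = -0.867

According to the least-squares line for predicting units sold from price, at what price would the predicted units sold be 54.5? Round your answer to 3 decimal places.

10.840

b = r · sᵧ/sₓ = -0.867 · 19.044/10.599 = -1.557802
a = ȳ − b·x̄ = 34 − (-1.557802)·24 = 71.387258
Set a + b·x = 54.5: x = (54.5 − 71.387258) / (-1.557802) = 10.840437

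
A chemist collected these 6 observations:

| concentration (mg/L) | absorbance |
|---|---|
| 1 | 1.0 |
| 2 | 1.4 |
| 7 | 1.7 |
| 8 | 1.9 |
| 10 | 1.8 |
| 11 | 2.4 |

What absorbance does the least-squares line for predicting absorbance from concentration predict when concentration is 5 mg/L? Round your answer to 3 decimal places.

n = 6, Σx = 39, Σy = 10.2, Σxy = 75.3, Σx² = 339
Sxx = Σx² − (Σx)²/n = 339 − 253.5 = 85.5
Sxy = Σxy − (Σx)(Σy)/n = 75.3 − 66.3 = 9
b = Sxy/Sxx = 9/85.5 = 0.105263
a = ȳ − b·x̄ = 1.7 − 0.105263·6.5 = 1.015789
ŷ(5) = a + b·5 = 1.015789 + 0.105263·5 = 1.542105

1.542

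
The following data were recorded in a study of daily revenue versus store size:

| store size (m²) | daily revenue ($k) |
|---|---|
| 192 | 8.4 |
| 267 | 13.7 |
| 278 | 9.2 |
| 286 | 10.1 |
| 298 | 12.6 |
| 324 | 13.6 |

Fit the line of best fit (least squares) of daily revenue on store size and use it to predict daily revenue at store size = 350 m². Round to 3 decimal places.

n = 6, Σx = 1645, Σy = 67.6, Σxy = 18878.1, Σx² = 461013
Sxx = Σx² − (Σx)²/n = 461013 − 451004.166667 = 10008.833333
Sxy = Σxy − (Σx)(Σy)/n = 18878.1 − 18533.666667 = 344.433333
b = Sxy/Sxx = 344.433333/10008.833333 = 0.034413
a = ȳ − b·x̄ = 11.266667 − 0.034413·274.166667 = 1.831787
ŷ(350) = a + b·350 = 1.831787 + 0.034413·350 = 13.876314

13.876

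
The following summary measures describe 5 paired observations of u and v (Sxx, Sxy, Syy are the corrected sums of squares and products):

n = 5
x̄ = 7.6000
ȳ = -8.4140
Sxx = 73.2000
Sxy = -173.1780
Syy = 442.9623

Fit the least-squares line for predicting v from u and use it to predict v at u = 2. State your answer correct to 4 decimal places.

b = Sxy/Sxx = -173.178/73.2 = -2.365820
a = ȳ − b·x̄ = -8.414 − (-2.365820)·7.6 = 9.566230
ŷ(2) = a + b·2 = 9.566230 + (-2.365820)·2 = 4.834590

4.8346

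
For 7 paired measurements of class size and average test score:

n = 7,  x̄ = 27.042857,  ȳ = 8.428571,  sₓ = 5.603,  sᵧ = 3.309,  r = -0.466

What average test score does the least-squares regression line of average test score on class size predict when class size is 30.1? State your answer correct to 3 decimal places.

7.587

b = r · sᵧ/sₓ = -0.466 · 3.309/5.603 = -0.275209
a = ȳ − b·x̄ = 8.428571 − (-0.275209)·27.042857 = 15.870999
ŷ(30.1) = a + b·30.1 = 15.870999 + (-0.275209)·30.1 = 7.587219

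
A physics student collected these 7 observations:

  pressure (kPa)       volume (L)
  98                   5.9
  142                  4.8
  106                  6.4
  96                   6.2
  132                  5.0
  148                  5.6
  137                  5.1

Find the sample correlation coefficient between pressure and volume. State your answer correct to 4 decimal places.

-0.7888

n = 7, Σx = 859, Σy = 39, Σxy = 4720.9, Σx² = 108317, Σy² = 219.62
Sxx = Σx² − (Σx)²/n = 108317 − 105411.571429 = 2905.428571
Sxy = Σxy − (Σx)(Σy)/n = 4720.9 − 4785.857143 = -64.957143
Syy = Σy² − (Σy)²/n = 219.62 − 217.285714 = 2.334286
r = Sxy/√(Sxx·Syy) = -64.957143/√(6782.100408) = -64.957143/82.353509 = -0.788760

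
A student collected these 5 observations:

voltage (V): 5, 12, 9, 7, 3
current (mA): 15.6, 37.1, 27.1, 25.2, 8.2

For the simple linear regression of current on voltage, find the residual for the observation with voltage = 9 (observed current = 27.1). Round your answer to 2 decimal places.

n = 5, Σx = 36, Σy = 113.2, Σxy = 968.1, Σx² = 308
Sxx = Σx² − (Σx)²/n = 308 − 259.2 = 48.8
Sxy = Σxy − (Σx)(Σy)/n = 968.1 − 815.04 = 153.06
b = Sxy/Sxx = 153.06/48.8 = 3.136475
a = ȳ − b·x̄ = 22.64 − 3.136475·7.2 = 0.057377
ŷ(9) = 0.057377 + 3.136475·9 = 28.285656
residual = y − ŷ = 27.1 − 28.285656 = -1.185656

-1.19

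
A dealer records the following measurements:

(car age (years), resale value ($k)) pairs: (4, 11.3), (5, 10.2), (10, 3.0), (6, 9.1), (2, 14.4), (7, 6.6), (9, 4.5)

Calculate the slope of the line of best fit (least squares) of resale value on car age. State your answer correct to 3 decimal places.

-1.424

n = 7, Σx = 43, Σy = 59.1, Σxy = 296.3, Σx² = 311
Sxx = Σx² − (Σx)²/n = 311 − 264.142857 = 46.857143
Sxy = Σxy − (Σx)(Σy)/n = 296.3 − 363.042857 = -66.742857
b = Sxy/Sxx = -66.742857/46.857143 = -1.424390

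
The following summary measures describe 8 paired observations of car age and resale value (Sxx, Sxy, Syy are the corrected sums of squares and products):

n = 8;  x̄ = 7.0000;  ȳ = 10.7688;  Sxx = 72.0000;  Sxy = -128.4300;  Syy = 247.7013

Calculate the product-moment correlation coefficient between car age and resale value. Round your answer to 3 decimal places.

-0.962

r = Sxy/√(Sxx·Syy) = -128.43/√(17834.4936) = -128.43/133.545848 = -0.961692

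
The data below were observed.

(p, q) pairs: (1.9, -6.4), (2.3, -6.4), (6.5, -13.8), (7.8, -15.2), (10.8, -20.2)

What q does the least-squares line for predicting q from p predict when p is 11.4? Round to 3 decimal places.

n = 5, Σx = 29.3, Σy = -62, Σxy = -453.3, Σx² = 228.63
Sxx = Σx² − (Σx)²/n = 228.63 − 171.698 = 56.932
Sxy = Σxy − (Σx)(Σy)/n = -453.3 − (-363.32) = -89.98
b = Sxy/Sxx = -89.98/56.932 = -1.580482
a = ȳ − b·x̄ = -12.4 − (-1.580482)·5.86 = -3.138376
ŷ(11.4) = a + b·11.4 = -3.138376 + (-1.580482)·11.4 = -21.155870

-21.156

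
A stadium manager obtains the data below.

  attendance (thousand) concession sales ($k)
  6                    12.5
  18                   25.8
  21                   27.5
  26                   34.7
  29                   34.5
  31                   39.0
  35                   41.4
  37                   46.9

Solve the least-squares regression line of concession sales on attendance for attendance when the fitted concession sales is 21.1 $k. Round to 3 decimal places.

n = 8, Σx = 203, Σy = 262.3, Σxy = 7412.9, Σx² = 5873
Sxx = Σx² − (Σx)²/n = 5873 − 5151.125 = 721.875
Sxy = Σxy − (Σx)(Σy)/n = 7412.9 − 6655.8625 = 757.0375
b = Sxy/Sxx = 757.0375/721.875 = 1.048710
a = ȳ − b·x̄ = 32.7875 − 1.048710·25.375 = 6.176485
Set a + b·x = 21.1: x = (21.1 − 6.176485) / 1.048710 = 14.230355

14.230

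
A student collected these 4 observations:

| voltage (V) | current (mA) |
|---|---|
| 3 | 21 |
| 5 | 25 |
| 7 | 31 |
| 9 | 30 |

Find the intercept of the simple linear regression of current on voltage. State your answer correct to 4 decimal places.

n = 4, Σx = 24, Σy = 107, Σxy = 675, Σx² = 164
Sxx = Σx² − (Σx)²/n = 164 − 144 = 20
Sxy = Σxy − (Σx)(Σy)/n = 675 − 642 = 33
b = Sxy/Sxx = 33/20 = 1.65
a = ȳ − b·x̄ = 26.75 − 1.65·6 = 16.85

16.8500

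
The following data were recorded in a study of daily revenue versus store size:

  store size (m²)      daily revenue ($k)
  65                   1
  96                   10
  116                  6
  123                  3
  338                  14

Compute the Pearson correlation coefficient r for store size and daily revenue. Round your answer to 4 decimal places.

0.7875

n = 5, Σx = 738, Σy = 34, Σxy = 6822, Σx² = 156270, Σy² = 342
Sxx = Σx² − (Σx)²/n = 156270 − 108928.8 = 47341.2
Sxy = Σxy − (Σx)(Σy)/n = 6822 − 5018.4 = 1803.6
Syy = Σy² − (Σy)²/n = 342 − 231.2 = 110.8
r = Sxy/√(Sxx·Syy) = 1803.6/√(5245404.96) = 1803.6/2290.284908 = 0.787500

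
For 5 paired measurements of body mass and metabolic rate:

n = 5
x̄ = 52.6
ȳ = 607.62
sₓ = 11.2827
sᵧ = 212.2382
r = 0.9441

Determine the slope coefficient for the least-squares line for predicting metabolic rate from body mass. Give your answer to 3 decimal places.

17.759

b = r · sᵧ/sₓ = 0.9441 · 212.2382/11.2827 = 17.759409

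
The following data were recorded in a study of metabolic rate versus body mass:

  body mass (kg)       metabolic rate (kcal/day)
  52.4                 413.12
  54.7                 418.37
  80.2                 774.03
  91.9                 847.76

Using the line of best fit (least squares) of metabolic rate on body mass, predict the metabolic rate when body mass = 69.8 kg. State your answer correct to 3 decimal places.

n = 4, Σx = 279.2, Σy = 2453.28, Σxy = 184518.677, Σx² = 20615.5
Sxx = Σx² − (Σx)²/n = 20615.5 − 19488.16 = 1127.34
Sxy = Σxy − (Σx)(Σy)/n = 184518.677 − 171238.944 = 13279.733
b = Sxy/Sxx = 13279.733/1127.34 = 11.779705
a = ȳ − b·x̄ = 613.32 − 11.779705·69.8 = -208.903432
ŷ(69.8) = a + b·69.8 = -208.903432 + 11.779705·69.8 = 613.32

613.320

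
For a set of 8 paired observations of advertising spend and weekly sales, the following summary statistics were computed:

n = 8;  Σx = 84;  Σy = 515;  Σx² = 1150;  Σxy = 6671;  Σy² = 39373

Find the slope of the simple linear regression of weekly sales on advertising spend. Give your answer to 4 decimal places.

4.7146

Sxx = Σx² − (Σx)²/n = 1150 − 882 = 268
Sxy = Σxy − (Σx)(Σy)/n = 6671 − 5407.5 = 1263.5
b = Sxy/Sxx = 1263.5/268 = 4.714552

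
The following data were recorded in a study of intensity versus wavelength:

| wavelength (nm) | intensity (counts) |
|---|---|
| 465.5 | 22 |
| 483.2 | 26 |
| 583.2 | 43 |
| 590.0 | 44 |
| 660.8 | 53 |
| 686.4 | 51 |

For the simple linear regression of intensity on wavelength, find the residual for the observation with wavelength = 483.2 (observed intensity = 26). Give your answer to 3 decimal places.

-0.475

n = 6, Σx = 3469.1, Σy = 239, Σxy = 143870.6, Σx² = 2046196.33
Sxx = Σx² − (Σx)²/n = 2046196.33 − 2005775.801667 = 40420.528333
Sxy = Σxy − (Σx)(Σy)/n = 143870.6 − 138185.816667 = 5684.783333
b = Sxy/Sxx = 5684.783333/40420.528333 = 0.140641
a = ȳ − b·x̄ = 39.833333 − 0.140641·578.183333 = -41.482946
ŷ(483.2) = -41.482946 + 0.140641·483.2 = 26.474783
residual = y − ŷ = 26 − 26.474783 = -0.474783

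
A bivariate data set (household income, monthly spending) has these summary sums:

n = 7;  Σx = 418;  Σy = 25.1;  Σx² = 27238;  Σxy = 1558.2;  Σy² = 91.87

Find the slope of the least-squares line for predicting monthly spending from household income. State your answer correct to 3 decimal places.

Sxx = Σx² − (Σx)²/n = 27238 − 24960.571429 = 2277.428571
Sxy = Σxy − (Σx)(Σy)/n = 1558.2 − 1498.828571 = 59.371429
b = Sxy/Sxx = 59.371429/2277.428571 = 0.026070

0.026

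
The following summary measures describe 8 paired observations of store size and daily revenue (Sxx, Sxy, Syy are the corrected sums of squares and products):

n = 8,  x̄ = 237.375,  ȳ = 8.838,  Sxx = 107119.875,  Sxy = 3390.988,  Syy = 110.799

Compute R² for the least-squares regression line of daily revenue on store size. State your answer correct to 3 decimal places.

0.969

R² = Sxy²/(Sxx·Syy) = (3390.988)²/(107119.875·110.799) = 0.968828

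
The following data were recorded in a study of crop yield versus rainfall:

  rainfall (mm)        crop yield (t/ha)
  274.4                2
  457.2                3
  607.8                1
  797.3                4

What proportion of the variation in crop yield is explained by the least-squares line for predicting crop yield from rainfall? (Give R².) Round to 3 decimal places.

0.191

n = 4, Σx = 2136.7, Σy = 10, Σxy = 5717.4, Σx² = 1289435.33, Σy² = 30
Sxx = Σx² − (Σx)²/n = 1289435.33 − 1141371.7225 = 148063.6075
Sxy = Σxy − (Σx)(Σy)/n = 5717.4 − 5341.75 = 375.65
Syy = Σy² − (Σy)²/n = 30 − 25 = 5
R² = Sxy²/(Sxx·Syy) = (375.65)²/(148063.6075·5) = 0.190611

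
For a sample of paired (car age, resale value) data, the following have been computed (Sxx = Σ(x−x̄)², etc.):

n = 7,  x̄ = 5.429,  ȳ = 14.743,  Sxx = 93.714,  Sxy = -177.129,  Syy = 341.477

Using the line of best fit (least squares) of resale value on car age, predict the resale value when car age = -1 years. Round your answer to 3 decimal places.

26.894

b = Sxy/Sxx = -177.129/93.714 = -1.890102
a = ȳ − b·x̄ = 14.743 − (-1.890102)·5.429 = 25.004363
ŷ(-1) = a + b·-1 = 25.004363 + (-1.890102)·(-1) = 26.894464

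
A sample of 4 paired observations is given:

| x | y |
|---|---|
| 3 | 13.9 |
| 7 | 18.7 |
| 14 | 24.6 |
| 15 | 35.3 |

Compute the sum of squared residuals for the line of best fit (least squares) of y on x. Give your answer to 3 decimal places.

n = 4, Σx = 39, Σy = 92.5, Σxy = 1046.5, Σx² = 479, Σy² = 2394.15
Sxx = Σx² − (Σx)²/n = 479 − 380.25 = 98.75
Sxy = Σxy − (Σx)(Σy)/n = 1046.5 − 901.875 = 144.625
Syy = Σy² − (Σy)²/n = 2394.15 − 2139.0625 = 255.0875
b = Sxy/Sxx = 144.625/98.75 = 1.464557
SSE = Syy − b·Sxy = 255.0875 − 1.464557·144.625 = 43.275949

43.276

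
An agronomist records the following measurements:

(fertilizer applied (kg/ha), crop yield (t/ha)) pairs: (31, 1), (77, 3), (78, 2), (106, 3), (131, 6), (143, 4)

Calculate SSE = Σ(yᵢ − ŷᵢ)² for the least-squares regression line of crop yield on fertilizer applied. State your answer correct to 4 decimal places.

n = 6, Σx = 566, Σy = 19, Σxy = 2094, Σx² = 61820, Σy² = 75
Sxx = Σx² − (Σx)²/n = 61820 − 53392.666667 = 8427.333333
Sxy = Σxy − (Σx)(Σy)/n = 2094 − 1792.333333 = 301.666667
Syy = Σy² − (Σy)²/n = 75 − 60.166667 = 14.833333
b = Sxy/Sxx = 301.666667/8427.333333 = 0.035796
SSE = Syy − b·Sxy = 14.833333 − 0.035796·301.666667 = 4.034807

4.0348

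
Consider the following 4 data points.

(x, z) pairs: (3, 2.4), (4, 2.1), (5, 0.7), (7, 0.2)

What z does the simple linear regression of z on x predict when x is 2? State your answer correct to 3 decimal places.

2.969

n = 4, Σx = 19, Σy = 5.4, Σxy = 20.5, Σx² = 99
Sxx = Σx² − (Σx)²/n = 99 − 90.25 = 8.75
Sxy = Σxy − (Σx)(Σy)/n = 20.5 − 25.65 = -5.15
b = Sxy/Sxx = -5.15/8.75 = -0.588571
a = ȳ − b·x̄ = 1.35 − (-0.588571)·4.75 = 4.145714
ŷ(2) = a + b·2 = 4.145714 + (-0.588571)·2 = 2.968571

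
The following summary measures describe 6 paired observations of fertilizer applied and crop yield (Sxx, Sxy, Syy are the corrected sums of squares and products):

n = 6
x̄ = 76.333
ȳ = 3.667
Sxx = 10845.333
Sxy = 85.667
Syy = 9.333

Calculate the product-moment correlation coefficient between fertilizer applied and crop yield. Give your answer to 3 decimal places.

r = Sxy/√(Sxx·Syy) = 85.667/√(101219.492889) = 85.667/318.150111 = 0.269266

0.269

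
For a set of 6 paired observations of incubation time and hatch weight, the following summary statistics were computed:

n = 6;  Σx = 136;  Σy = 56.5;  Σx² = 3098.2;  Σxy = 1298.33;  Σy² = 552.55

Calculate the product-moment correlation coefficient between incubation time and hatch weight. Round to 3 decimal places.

0.990

Sxx = Σx² − (Σx)²/n = 3098.2 − 3082.666667 = 15.533333
Sxy = Σxy − (Σx)(Σy)/n = 1298.33 − 1280.666667 = 17.663333
Syy = Σy² − (Σy)²/n = 552.55 − 532.041667 = 20.508333
r = Sxy/√(Sxx·Syy) = 17.663333/√(318.562778) = 17.663333/17.848327 = 0.989635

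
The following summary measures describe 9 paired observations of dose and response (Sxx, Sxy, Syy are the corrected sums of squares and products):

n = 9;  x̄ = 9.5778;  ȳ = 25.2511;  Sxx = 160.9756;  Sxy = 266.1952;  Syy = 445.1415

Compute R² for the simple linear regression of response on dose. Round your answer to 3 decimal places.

R² = Sxy²/(Sxx·Syy) = (266.1952)²/(160.9756·445.1415) = 0.988877

0.989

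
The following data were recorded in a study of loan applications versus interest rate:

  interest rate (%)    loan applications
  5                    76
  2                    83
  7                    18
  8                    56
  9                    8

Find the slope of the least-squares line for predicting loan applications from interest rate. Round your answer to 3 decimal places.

n = 5, Σx = 31, Σy = 241, Σxy = 1192, Σx² = 223
Sxx = Σx² − (Σx)²/n = 223 − 192.2 = 30.8
Sxy = Σxy − (Σx)(Σy)/n = 1192 − 1494.2 = -302.2
b = Sxy/Sxx = -302.2/30.8 = -9.811688

-9.812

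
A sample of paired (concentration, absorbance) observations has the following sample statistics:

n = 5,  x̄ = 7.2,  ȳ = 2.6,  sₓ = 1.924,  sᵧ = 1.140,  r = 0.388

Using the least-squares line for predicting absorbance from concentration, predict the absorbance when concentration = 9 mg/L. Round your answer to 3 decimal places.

3.014

b = r · sᵧ/sₓ = 0.388 · 1.14/1.924 = 0.229896
a = ȳ − b·x̄ = 2.6 − 0.229896·7.2 = 0.944748
ŷ(9) = a + b·9 = 0.944748 + 0.229896·9 = 3.013813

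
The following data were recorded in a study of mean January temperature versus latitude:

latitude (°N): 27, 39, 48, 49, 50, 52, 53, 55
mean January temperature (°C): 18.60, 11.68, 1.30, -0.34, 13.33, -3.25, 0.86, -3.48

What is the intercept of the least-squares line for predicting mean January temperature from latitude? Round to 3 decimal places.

n = 8, Σx = 373, Σy = 38.7, Σxy = 1355.14, Σx² = 17993
Sxx = Σx² − (Σx)²/n = 17993 − 17391.125 = 601.875
Sxy = Σxy − (Σx)(Σy)/n = 1355.14 − 1804.3875 = -449.2475
b = Sxy/Sxx = -449.2475/601.875 = -0.746413
a = ȳ − b·x̄ = 4.8375 − (-0.746413)·46.625 = 39.639020

39.639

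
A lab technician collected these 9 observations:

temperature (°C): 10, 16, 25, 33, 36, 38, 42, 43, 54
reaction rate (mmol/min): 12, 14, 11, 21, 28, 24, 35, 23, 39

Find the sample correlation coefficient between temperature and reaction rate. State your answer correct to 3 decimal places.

n = 9, Σx = 297, Σy = 207, Σxy = 7797, Σx² = 11339, Σy² = 5537
Sxx = Σx² − (Σx)²/n = 11339 − 9801 = 1538
Sxy = Σxy − (Σx)(Σy)/n = 7797 − 6831 = 966
Syy = Σy² − (Σy)²/n = 5537 − 4761 = 776
r = Sxy/√(Sxx·Syy) = 966/√(1193488) = 966/1092.468764 = 0.884236

0.884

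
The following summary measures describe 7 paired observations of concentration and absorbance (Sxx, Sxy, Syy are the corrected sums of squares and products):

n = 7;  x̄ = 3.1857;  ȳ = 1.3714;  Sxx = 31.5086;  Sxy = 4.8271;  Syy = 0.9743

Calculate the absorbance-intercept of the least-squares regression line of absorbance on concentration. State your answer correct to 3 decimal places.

b = Sxy/Sxx = 4.8271/31.5086 = 0.153199
a = ȳ − b·x̄ = 1.3714 − 0.153199·3.1857 = 0.883353

0.883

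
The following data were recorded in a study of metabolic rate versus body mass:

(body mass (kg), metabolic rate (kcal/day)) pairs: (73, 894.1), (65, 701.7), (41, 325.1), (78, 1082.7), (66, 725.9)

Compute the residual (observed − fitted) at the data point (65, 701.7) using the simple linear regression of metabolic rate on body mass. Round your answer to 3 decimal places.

-51.933

n = 5, Σx = 323, Σy = 3729.5, Σxy = 256568.9, Σx² = 21675
Sxx = Σx² − (Σx)²/n = 21675 − 20865.8 = 809.2
Sxy = Σxy − (Σx)(Σy)/n = 256568.9 − 240925.7 = 15643.2
b = Sxy/Sxx = 15643.2/809.2 = 19.331686
a = ȳ − b·x̄ = 745.9 − 19.331686·64.6 = -502.926891
ŷ(65) = -502.926891 + 19.331686·65 = 753.632674
residual = y − ŷ = 701.7 − 753.632674 = -51.932674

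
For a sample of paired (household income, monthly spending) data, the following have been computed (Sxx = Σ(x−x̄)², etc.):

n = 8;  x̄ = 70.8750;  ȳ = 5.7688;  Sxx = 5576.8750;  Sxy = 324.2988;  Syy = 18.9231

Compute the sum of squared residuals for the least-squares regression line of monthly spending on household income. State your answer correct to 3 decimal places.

b = Sxy/Sxx = 324.2988/5576.875 = 0.058151
SSE = Syy − b·Sxy = 18.9231 − 0.058151·324.2988 = 0.064920

0.065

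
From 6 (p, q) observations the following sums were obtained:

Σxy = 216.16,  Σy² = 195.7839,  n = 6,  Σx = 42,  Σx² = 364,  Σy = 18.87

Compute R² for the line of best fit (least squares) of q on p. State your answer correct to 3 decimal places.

Sxx = Σx² − (Σx)²/n = 364 − 294 = 70
Sxy = Σxy − (Σx)(Σy)/n = 216.16 − 132.09 = 84.07
Syy = Σy² − (Σy)²/n = 195.7839 − 59.34615 = 136.43775
R² = Sxy²/(Sxx·Syy) = (84.07)²/(70·136.43775) = 0.740030

0.740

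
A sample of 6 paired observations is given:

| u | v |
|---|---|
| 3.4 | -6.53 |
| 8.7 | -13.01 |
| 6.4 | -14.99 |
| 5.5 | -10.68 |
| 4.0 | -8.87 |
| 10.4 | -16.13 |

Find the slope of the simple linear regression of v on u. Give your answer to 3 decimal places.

n = 6, Σx = 38.4, Σy = -70.21, Σxy = -493.297, Σx² = 282.62
Sxx = Σx² − (Σx)²/n = 282.62 − 245.76 = 36.86
Sxy = Σxy − (Σx)(Σy)/n = -493.297 − (-449.344) = -43.953
b = Sxy/Sxx = -43.953/36.86 = -1.192431

-1.192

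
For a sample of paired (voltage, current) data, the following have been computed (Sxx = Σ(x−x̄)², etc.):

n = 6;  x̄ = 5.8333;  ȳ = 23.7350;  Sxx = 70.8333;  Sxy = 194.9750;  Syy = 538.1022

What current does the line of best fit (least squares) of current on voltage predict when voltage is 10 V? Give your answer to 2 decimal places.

b = Sxy/Sxx = 194.975/70.8333 = 2.752590
a = ȳ − b·x̄ = 23.735 − 2.752590·5.8333 = 7.678319
ŷ(10) = a + b·10 = 7.678319 + 2.752590·10 = 35.204215

35.20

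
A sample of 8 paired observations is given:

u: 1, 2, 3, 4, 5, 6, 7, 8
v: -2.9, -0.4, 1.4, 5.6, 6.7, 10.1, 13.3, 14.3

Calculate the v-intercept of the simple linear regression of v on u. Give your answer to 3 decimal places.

-5.564

n = 8, Σx = 36, Σy = 48.1, Σxy = 324.5, Σx² = 204
Sxx = Σx² − (Σx)²/n = 204 − 162 = 42
Sxy = Σxy − (Σx)(Σy)/n = 324.5 − 216.45 = 108.05
b = Sxy/Sxx = 108.05/42 = 2.572619
a = ȳ − b·x̄ = 6.0125 − 2.572619·4.5 = -5.564286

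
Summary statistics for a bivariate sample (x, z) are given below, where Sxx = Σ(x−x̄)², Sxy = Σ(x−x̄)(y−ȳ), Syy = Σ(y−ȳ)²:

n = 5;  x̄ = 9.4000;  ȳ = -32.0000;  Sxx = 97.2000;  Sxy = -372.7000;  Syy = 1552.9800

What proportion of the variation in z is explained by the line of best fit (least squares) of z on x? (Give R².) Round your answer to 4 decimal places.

R² = Sxy²/(Sxx·Syy) = (-372.7)²/(97.2·1552.98) = 0.920209

0.9202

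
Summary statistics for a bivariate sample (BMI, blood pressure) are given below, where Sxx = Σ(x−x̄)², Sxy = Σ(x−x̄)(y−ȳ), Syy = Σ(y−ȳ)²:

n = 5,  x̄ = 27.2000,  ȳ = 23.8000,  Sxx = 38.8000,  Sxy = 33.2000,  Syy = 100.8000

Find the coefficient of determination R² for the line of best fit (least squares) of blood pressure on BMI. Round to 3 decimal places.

R² = Sxy²/(Sxx·Syy) = (33.2)²/(38.8·100.8) = 0.281828

0.282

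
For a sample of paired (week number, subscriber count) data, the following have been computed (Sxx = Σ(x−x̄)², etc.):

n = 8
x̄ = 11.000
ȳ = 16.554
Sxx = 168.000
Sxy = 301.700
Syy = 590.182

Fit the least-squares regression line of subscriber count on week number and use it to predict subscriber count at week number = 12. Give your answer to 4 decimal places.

18.3498

b = Sxy/Sxx = 301.7/168 = 1.795833
a = ȳ − b·x̄ = 16.554 − 1.795833·11 = -3.200167
ŷ(12) = a + b·12 = -3.200167 + 1.795833·12 = 18.349833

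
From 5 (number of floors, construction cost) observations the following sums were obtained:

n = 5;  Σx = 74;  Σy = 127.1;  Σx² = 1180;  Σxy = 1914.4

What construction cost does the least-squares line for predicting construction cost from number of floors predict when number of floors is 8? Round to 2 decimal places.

Sxx = Σx² − (Σx)²/n = 1180 − 1095.2 = 84.8
Sxy = Σxy − (Σx)(Σy)/n = 1914.4 − 1881.08 = 33.32
b = Sxy/Sxx = 33.32/84.8 = 0.392925
a = ȳ − b·x̄ = 25.42 − 0.392925·14.8 = 19.604717
ŷ(8) = a + b·8 = 19.604717 + 0.392925·8 = 22.748113

22.75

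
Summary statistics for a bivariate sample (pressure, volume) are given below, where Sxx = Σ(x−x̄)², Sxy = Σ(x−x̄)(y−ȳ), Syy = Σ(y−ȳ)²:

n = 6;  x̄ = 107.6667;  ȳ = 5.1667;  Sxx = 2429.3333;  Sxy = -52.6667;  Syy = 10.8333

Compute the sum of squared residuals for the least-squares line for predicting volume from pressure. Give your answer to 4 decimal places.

b = Sxy/Sxx = -52.6667/2429.3333 = -0.021679
SSE = Syy − b·Sxy = 10.8333 − (-0.021679)·(-52.6667) = 9.691513

9.6915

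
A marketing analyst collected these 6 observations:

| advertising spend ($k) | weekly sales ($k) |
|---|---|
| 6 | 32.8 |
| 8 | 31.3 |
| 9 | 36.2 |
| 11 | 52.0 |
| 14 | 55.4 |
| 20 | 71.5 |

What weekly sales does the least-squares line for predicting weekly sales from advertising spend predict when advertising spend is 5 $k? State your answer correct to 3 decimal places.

27.318

n = 6, Σx = 68, Σy = 279.2, Σxy = 3550.6, Σx² = 898
Sxx = Σx² − (Σx)²/n = 898 − 770.666667 = 127.333333
Sxy = Σxy − (Σx)(Σy)/n = 3550.6 − 3164.266667 = 386.333333
b = Sxy/Sxx = 386.333333/127.333333 = 3.034031
a = ȳ − b·x̄ = 46.533333 − 3.034031·11.333333 = 12.147644
ŷ(5) = a + b·5 = 12.147644 + 3.034031·5 = 27.317801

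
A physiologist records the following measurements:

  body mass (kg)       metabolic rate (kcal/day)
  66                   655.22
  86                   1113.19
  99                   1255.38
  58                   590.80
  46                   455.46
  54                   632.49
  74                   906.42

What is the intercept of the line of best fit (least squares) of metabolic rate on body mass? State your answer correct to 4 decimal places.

-273.8551

n = 7, Σx = 483, Σy = 5608.96, Σxy = 419708.58, Σx² = 35425
Sxx = Σx² − (Σx)²/n = 35425 − 33327 = 2098
Sxy = Σxy − (Σx)(Σy)/n = 419708.58 − 387018.24 = 32690.34
b = Sxy/Sxx = 32690.34/2098 = 15.581668
a = ȳ − b·x̄ = 801.28 − 15.581668·69 = -273.855110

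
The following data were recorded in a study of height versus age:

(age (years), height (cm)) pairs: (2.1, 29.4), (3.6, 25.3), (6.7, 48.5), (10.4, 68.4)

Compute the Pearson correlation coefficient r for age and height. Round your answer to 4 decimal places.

n = 4, Σx = 22.8, Σy = 171.6, Σxy = 1189.13, Σx² = 170.42, Σy² = 8535.26
Sxx = Σx² − (Σx)²/n = 170.42 − 129.96 = 40.46
Sxy = Σxy − (Σx)(Σy)/n = 1189.13 − 978.12 = 211.01
Syy = Σy² − (Σy)²/n = 8535.26 − 7361.64 = 1173.62
r = Sxy/√(Sxx·Syy) = 211.01/√(47484.6652) = 211.01/217.909764 = 0.968337

0.9683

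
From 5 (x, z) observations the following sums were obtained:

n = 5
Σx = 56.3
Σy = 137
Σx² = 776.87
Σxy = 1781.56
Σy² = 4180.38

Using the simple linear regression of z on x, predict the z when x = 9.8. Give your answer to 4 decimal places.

24.9593

Sxx = Σx² − (Σx)²/n = 776.87 − 633.938 = 142.932
Sxy = Σxy − (Σx)(Σy)/n = 1781.56 − 1542.62 = 238.94
b = Sxy/Sxx = 238.94/142.932 = 1.671704
a = ȳ − b·x̄ = 27.4 − 1.671704·11.26 = 8.576613
ŷ(9.8) = a + b·9.8 = 8.576613 + 1.671704·9.8 = 24.959312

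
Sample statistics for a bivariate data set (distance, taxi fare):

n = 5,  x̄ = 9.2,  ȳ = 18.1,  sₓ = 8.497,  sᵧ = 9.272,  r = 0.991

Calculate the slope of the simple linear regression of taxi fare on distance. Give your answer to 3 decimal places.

b = r · sᵧ/sₓ = 0.991 · 9.272/8.497 = 1.081388

1.081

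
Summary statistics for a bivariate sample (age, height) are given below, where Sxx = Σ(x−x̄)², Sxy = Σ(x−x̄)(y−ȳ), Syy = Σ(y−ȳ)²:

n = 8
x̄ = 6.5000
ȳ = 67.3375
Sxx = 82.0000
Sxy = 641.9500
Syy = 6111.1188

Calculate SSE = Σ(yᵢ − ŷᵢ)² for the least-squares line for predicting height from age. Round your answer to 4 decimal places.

b = Sxy/Sxx = 641.95/82 = 7.828659
SSE = Syy − b·Sxy = 6111.1188 − 7.828659·641.95 = 1085.511452

1085.5115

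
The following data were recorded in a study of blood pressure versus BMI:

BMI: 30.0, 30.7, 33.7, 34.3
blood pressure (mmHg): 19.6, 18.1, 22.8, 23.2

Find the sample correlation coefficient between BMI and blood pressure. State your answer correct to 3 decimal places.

0.926

n = 4, Σx = 128.7, Σy = 83.7, Σxy = 2707.79, Σx² = 4154.67, Σy² = 1769.85
Sxx = Σx² − (Σx)²/n = 4154.67 − 4140.9225 = 13.7475
Sxy = Σxy − (Σx)(Σy)/n = 2707.79 − 2693.0475 = 14.7425
Syy = Σy² − (Σy)²/n = 1769.85 − 1751.4225 = 18.4275
r = Sxy/√(Sxx·Syy) = 14.7425/√(253.332056) = 14.7425/15.916408 = 0.926245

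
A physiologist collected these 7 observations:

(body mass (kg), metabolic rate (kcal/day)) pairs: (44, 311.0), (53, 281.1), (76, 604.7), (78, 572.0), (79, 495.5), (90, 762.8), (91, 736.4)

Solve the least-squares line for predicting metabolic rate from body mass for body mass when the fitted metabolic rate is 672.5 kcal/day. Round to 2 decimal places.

86.49

n = 7, Σx = 511, Σy = 3763.5, Σxy = 293964.4, Σx² = 39227
Sxx = Σx² − (Σx)²/n = 39227 − 37303 = 1924
Sxy = Σxy − (Σx)(Σy)/n = 293964.4 − 274735.5 = 19228.9
b = Sxy/Sxx = 19228.9/1924 = 9.994231
a = ȳ − b·x̄ = 537.642857 − 9.994231·73 = -191.935989
Set a + b·x = 672.5: x = (672.5 − (-191.935989)) / 9.994231 = 86.493499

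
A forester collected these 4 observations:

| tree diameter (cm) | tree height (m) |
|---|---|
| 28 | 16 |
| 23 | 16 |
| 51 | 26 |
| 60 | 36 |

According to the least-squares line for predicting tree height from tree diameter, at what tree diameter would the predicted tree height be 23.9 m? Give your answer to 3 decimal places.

n = 4, Σx = 162, Σy = 94, Σxy = 4302, Σx² = 7514
Sxx = Σx² − (Σx)²/n = 7514 − 6561 = 953
Sxy = Σxy − (Σx)(Σy)/n = 4302 − 3807 = 495
b = Sxy/Sxx = 495/953 = 0.519412
a = ȳ − b·x̄ = 23.5 − 0.519412·40.5 = 2.463799
Set a + b·x = 23.9: x = (23.9 − 2.463799) / 0.519412 = 41.270101

41.270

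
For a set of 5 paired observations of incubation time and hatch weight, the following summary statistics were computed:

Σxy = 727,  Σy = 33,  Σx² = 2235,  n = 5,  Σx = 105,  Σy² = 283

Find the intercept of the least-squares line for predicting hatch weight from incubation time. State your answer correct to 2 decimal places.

Sxx = Σx² − (Σx)²/n = 2235 − 2205 = 30
Sxy = Σxy − (Σx)(Σy)/n = 727 − 693 = 34
b = Sxy/Sxx = 34/30 = 1.133333
a = ȳ − b·x̄ = 6.6 − 1.133333·21 = -17.2

-17.20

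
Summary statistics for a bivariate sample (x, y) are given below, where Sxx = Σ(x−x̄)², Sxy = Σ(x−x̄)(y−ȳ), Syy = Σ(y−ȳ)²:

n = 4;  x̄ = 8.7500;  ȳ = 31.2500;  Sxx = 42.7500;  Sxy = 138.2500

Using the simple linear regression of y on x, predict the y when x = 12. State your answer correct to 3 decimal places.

b = Sxy/Sxx = 138.25/42.75 = 3.233918
a = ȳ − b·x̄ = 31.25 − 3.233918·8.75 = 2.953216
ŷ(12) = a + b·12 = 2.953216 + 3.233918·12 = 41.760234

41.760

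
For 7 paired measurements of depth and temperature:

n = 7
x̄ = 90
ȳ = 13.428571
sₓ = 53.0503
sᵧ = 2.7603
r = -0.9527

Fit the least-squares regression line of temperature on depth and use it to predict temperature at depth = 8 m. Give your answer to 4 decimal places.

17.4934

b = r · sᵧ/sₓ = -0.9527 · 2.7603/53.0503 = -0.049571
a = ȳ − b·x̄ = 13.428571 − (-0.049571)·90 = 17.889929
ŷ(8) = a + b·8 = 17.889929 + (-0.049571)·8 = 17.493364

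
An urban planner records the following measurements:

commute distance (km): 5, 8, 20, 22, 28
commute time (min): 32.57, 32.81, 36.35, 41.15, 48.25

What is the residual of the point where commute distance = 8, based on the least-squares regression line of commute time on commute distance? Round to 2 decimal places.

n = 5, Σx = 83, Σy = 191.13, Σxy = 3408.63, Σx² = 1757
Sxx = Σx² − (Σx)²/n = 1757 − 1377.8 = 379.2
Sxy = Σxy − (Σx)(Σy)/n = 3408.63 − 3172.758 = 235.872
b = Sxy/Sxx = 235.872/379.2 = 0.622025
a = ȳ − b·x̄ = 38.226 − 0.622025·16.6 = 27.900380
ŷ(8) = 27.900380 + 0.622025·8 = 32.876582
residual = y − ŷ = 32.81 − 32.876582 = -0.066582

-0.07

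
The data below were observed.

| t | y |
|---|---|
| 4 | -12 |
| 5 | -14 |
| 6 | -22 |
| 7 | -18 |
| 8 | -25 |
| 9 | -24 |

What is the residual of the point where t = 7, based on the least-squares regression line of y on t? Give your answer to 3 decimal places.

2.438

n = 6, Σx = 39, Σy = -115, Σxy = -792, Σx² = 271
Sxx = Σx² − (Σx)²/n = 271 − 253.5 = 17.5
Sxy = Σxy − (Σx)(Σy)/n = -792 − (-747.5) = -44.5
b = Sxy/Sxx = -44.5/17.5 = -2.542857
a = ȳ − b·x̄ = -19.166667 − (-2.542857)·6.5 = -2.638095
ŷ(7) = -2.638095 + (-2.542857)·7 = -20.438095
residual = y − ŷ = -18 − (-20.438095) = 2.438095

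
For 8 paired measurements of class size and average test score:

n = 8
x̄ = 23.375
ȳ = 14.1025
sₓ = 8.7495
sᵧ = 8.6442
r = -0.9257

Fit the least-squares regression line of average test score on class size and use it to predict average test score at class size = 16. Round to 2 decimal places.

20.85

b = r · sᵧ/sₓ = -0.9257 · 8.6442/8.7495 = -0.914559
a = ȳ − b·x̄ = 14.1025 − (-0.914559)·23.375 = 35.480322
ŷ(16) = a + b·16 = 35.480322 + (-0.914559)·16 = 20.847374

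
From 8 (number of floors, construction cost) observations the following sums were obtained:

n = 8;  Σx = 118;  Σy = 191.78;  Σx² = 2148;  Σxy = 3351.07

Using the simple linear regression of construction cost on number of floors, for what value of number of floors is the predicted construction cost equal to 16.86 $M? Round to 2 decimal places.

Sxx = Σx² − (Σx)²/n = 2148 − 1740.5 = 407.5
Sxy = Σxy − (Σx)(Σy)/n = 3351.07 − 2828.755 = 522.315
b = Sxy/Sxx = 522.315/407.5 = 1.281755
a = ȳ − b·x̄ = 23.9725 − 1.281755·14.75 = 5.066620
Set a + b·x = 16.86: x = (16.86 − 5.066620) / 1.281755 = 9.200966

9.20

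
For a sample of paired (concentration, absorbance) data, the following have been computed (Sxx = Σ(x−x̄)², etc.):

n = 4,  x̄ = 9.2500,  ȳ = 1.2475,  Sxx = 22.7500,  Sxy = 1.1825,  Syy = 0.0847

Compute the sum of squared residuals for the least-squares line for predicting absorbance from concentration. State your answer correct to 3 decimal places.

b = Sxy/Sxx = 1.1825/22.75 = 0.051978
SSE = Syy − b·Sxy = 0.0847 − 0.051978·1.1825 = 0.023236

0.023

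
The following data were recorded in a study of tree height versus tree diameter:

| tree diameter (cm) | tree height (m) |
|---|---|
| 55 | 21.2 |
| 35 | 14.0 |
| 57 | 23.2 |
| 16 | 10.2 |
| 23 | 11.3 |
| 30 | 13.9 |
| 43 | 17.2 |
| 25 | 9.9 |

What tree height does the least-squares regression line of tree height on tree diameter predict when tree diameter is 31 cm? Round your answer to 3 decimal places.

13.646

n = 8, Σx = 284, Σy = 120.9, Σxy = 4805.6, Σx² = 11658
Sxx = Σx² − (Σx)²/n = 11658 − 10082 = 1576
Sxy = Σxy − (Σx)(Σy)/n = 4805.6 − 4291.95 = 513.65
b = Sxy/Sxx = 513.65/1576 = 0.325920
a = ȳ − b·x̄ = 15.1125 − 0.325920·35.5 = 3.542338
ŷ(31) = a + b·31 = 3.542338 + 0.325920·31 = 13.645860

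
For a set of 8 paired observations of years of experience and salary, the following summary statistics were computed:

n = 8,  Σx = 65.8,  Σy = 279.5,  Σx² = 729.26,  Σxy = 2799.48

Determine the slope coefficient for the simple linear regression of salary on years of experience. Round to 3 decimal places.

2.662

Sxx = Σx² − (Σx)²/n = 729.26 − 541.205 = 188.055
Sxy = Σxy − (Σx)(Σy)/n = 2799.48 − 2298.8875 = 500.5925
b = Sxy/Sxx = 500.5925/188.055 = 2.661947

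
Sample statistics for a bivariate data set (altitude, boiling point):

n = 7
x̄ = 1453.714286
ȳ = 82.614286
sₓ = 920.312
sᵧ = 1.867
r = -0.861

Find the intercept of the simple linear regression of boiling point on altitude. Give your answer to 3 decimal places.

b = r · sᵧ/sₓ = -0.861 · 1.867/920.312 = -0.001747
a = ȳ − b·x̄ = 82.614286 − (-0.001747)·1453.714286 = 85.153454

85.153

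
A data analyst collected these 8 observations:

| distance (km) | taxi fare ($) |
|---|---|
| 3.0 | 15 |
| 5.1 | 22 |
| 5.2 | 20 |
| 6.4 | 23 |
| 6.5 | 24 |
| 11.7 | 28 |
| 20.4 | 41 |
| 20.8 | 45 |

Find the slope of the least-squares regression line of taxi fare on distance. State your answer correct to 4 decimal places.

n = 8, Σx = 79.1, Σy = 218, Σxy = 2664.4, Σx² = 1130.95
Sxx = Σx² − (Σx)²/n = 1130.95 − 782.10125 = 348.84875
Sxy = Σxy − (Σx)(Σy)/n = 2664.4 − 2155.475 = 508.925
b = Sxy/Sxx = 508.925/348.84875 = 1.458870

1.4589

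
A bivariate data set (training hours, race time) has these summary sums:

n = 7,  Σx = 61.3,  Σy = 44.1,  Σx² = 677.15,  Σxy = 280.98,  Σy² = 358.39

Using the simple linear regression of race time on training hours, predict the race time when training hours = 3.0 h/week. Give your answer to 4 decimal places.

10.6161

Sxx = Σx² − (Σx)²/n = 677.15 − 536.812857 = 140.337143
Sxy = Σxy − (Σx)(Σy)/n = 280.98 − 386.19 = -105.21
b = Sxy/Sxx = -105.21/140.337143 = -0.749695
a = ȳ − b·x̄ = 6.3 − (-0.749695)·8.757143 = 12.865183
ŷ(3.0) = a + b·3.0 = 12.865183 + (-0.749695)·3 = 10.616099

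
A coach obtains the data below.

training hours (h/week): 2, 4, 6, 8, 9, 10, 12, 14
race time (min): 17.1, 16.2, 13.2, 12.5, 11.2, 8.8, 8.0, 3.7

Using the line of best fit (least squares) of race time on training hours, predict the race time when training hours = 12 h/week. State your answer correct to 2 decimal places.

7.14

n = 8, Σx = 65, Σy = 90.7, Σxy = 614.8, Σx² = 641
Sxx = Σx² − (Σx)²/n = 641 − 528.125 = 112.875
Sxy = Σxy − (Σx)(Σy)/n = 614.8 − 736.9375 = -122.1375
b = Sxy/Sxx = -122.1375/112.875 = -1.082060
a = ȳ − b·x̄ = 11.3375 − (-1.082060)·8.125 = 20.129236
ŷ(12) = a + b·12 = 20.129236 + (-1.082060)·12 = 7.144518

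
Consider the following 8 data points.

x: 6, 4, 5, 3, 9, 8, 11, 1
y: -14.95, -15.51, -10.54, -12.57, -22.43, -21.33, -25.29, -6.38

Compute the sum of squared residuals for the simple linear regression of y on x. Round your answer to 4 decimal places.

31.4779

n = 8, Σx = 47, Σy = -129, Σxy = -899.23, Σx² = 353, Σy² = 2371.5214
Sxx = Σx² − (Σx)²/n = 353 − 276.125 = 76.875
Sxy = Σxy − (Σx)(Σy)/n = -899.23 − (-757.875) = -141.355
Syy = Σy² − (Σy)²/n = 2371.5214 − 2080.125 = 291.3964
b = Sxy/Sxx = -141.355/76.875 = -1.838764
SSE = Syy − b·Sxy = 291.3964 − (-1.838764)·(-141.355) = 31.477883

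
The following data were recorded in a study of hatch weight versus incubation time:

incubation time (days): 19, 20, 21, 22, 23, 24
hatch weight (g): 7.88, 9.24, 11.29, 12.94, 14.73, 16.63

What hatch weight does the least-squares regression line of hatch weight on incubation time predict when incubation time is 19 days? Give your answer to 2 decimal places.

7.70

n = 6, Σx = 129, Σy = 72.71, Σxy = 1594.2, Σx² = 2791
Sxx = Σx² − (Σx)²/n = 2791 − 2773.5 = 17.5
Sxy = Σxy − (Σx)(Σy)/n = 1594.2 − 1563.265 = 30.935
b = Sxy/Sxx = 30.935/17.5 = 1.767714
a = ȳ − b·x̄ = 12.118333 − 1.767714·21.5 = -25.887524
ŷ(19) = a + b·19 = -25.887524 + 1.767714·19 = 7.699048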